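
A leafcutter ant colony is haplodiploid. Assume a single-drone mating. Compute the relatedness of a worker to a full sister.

Haplodiploid full sisters inherit their father's entire haploid genome identically (contributing 1/2) and on average half of their mother's contribution (1/2 · 1/2 = 1/4); r = 1/2 + 1/4 = 3/4.

0.75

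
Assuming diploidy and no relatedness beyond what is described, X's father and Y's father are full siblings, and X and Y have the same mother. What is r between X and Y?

With two independent routes of shared ancestry, r is the sum of the two contributions.
X and Y are related in two ways: first cousins through their fathers (r = 1/8) and half-sibs through their shared mother (r = 1/4).
r = 1/8 + 1/4 = 0.375.

0.375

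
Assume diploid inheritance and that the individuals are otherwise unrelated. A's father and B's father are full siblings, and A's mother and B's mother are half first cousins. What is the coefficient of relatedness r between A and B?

Relatedness sums over independent paths through distinct common ancestors.
A and B are related in two ways: first cousins through their fathers (r = 1/8) and half second cousins through their mothers (r = 1/64).
r = 1/8 + 1/64 = 9/64 = 0.140625.

0.140625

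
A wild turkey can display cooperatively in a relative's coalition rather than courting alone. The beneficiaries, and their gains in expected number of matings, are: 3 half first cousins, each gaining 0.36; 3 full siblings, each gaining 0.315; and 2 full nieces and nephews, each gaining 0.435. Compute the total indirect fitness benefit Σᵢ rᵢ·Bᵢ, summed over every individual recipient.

r to a half first cousin = 0.0625 (half first cousins share one grandparent — one path of length 4: r = (1/2)^4 = 1/16).
r to a full sibling = 1/2 (full sibs share both parents — two paths of length 2: r = 2·(1/2)^2 = 1/2).
r to a full niece or nephew = 1/4 (full aunt/uncle↔niece/nephew: two paths of length 3 through the shared grandparent pair: r = 2·(1/2)^3 = 1/4).
Summing one r·B term per recipient: 3·0.0625·0.36 + 3·0.5·0.315 + 2·0.25·0.435 = 0.7575.

0.7575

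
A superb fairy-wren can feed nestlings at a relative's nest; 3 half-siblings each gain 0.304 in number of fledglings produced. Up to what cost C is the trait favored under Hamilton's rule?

0.228

r to a half-sibling = 0.25 (half-sibs share one parent — one path of length 2: r = (1/2)^2 = 1/4).
Hamilton's rule: n·r·B > C, so the trait is favored while C < n·r·B = 3·0.25·0.304 = 0.228.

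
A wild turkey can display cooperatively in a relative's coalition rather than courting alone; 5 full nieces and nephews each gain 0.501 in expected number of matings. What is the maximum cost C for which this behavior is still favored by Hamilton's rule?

r to a full niece or nephew = 1/4 (full aunt/uncle↔niece/nephew: two paths of length 3 through the shared grandparent pair: r = 2·(1/2)^3 = 1/4).
Hamilton's rule: n·r·B > C, so the trait is favored while C < n·r·B = 5·0.25·0.501 = 0.62625.

0.62625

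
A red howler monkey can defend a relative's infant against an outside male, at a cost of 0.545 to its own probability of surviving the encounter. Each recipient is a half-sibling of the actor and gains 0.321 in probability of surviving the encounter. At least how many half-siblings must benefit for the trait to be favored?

7

r to a half-sibling = 0.25 (half-sibs share one parent — one path of length 2: r = (1/2)^2 = 1/4).
Hamilton's rule: n·r·B > C  ⇒  n > C/(r·B) = 0.545/(0.25·0.321) = 6.791.
The smallest integer exceeding 6.791 is 7.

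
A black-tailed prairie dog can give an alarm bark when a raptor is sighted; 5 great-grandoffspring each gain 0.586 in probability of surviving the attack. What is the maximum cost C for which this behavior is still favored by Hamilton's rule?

0.36625

r to a great-grandoffspring = 0.125 (three parent–offspring links: r = (1/2)^3 = 1/8).
Hamilton's rule: n·r·B > C, so the trait is favored while C < n·r·B = 5·0.125·0.586 = 0.36625.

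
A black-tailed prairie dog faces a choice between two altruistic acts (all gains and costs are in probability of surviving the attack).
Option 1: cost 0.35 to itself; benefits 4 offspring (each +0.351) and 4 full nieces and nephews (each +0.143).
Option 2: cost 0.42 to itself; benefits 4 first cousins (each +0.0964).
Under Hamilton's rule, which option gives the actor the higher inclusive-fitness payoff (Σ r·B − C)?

Option 1

Option 1: r to an offspring = 0.5.
Option 1: r to a full niece or nephew = 0.25.
Option 1: Σ r·B − C = (4·0.5·0.351 + 4·0.25·0.143) − 0.35 = 0.495.
Option 2: r to a first cousin = 0.125.
Option 2: Σ r·B − C = (4·0.125·0.0964) − 0.42 = -0.3718.
Option 1 has the higher net inclusive-fitness payoff.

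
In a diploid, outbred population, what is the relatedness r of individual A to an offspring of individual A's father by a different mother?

0.25

Each parent–offspring link contributes a factor of 1/2, and independent paths through distinct common ancestors add.
Half-sibs share one parent — one path of length 2: r = (1/2)^2 = 1/4.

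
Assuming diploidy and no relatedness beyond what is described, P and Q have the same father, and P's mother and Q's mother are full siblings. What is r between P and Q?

Relatedness sums over independent paths through distinct common ancestors.
P and Q are related in two ways: half-sibs through their shared father (r = 1/4) and first cousins through their mothers (r = 1/8).
r = 1/4 + 1/8 = 3/8 = 0.375.

0.375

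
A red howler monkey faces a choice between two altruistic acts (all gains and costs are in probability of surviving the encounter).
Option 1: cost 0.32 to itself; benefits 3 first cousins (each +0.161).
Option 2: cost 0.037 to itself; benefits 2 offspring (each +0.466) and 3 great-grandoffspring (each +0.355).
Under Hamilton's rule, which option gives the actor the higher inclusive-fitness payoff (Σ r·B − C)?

Option 1: r to a first cousin = 0.125.
Option 1: Σ r·B − C = (3·0.125·0.161) − 0.32 = -0.259625.
Option 2: r to an offspring = 0.5.
Option 2: r to a great-grandoffspring = 0.125.
Option 2: Σ r·B − C = (2·0.5·0.466 + 3·0.125·0.355) − 0.037 = 0.562125.
Option 2 has the higher net inclusive-fitness payoff.

Option 2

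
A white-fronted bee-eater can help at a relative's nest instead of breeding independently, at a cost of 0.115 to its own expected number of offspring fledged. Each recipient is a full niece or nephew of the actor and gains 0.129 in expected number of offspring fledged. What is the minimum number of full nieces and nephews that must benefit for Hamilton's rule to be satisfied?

4

r to a full niece or nephew = 1/4 (full aunt/uncle↔niece/nephew: two paths of length 3 through the shared grandparent pair: r = 2·(1/2)^3 = 1/4).
Hamilton's rule: n·r·B > C  ⇒  n > C/(r·B) = 0.115/(0.25·0.129) = 3.566.
The smallest integer exceeding 3.566 is 4.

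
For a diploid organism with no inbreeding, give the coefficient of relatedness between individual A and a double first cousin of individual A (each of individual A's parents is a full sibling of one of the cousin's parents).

0.25

Each parent–offspring link contributes a factor of 1/2, and independent paths through distinct common ancestors add.
Double first cousins share both grandparent pairs — four paths of length 4: r = 4·(1/2)^4 = 1/4.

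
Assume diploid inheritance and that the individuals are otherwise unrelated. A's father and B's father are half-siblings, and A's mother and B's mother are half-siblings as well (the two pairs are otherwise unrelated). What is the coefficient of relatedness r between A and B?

With two independent routes of shared ancestry, r is the sum of the two contributions.
A and B are related in two ways: half first cousins through their fathers (r = 1/16) and half first cousins through their mothers (r = 1/16).
r = 1/16 + 1/16 = 0.125.

0.125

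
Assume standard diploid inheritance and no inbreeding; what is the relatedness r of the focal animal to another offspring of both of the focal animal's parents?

0.5

Each parent–offspring link contributes a factor of 1/2, and independent paths through distinct common ancestors add.
Full sibs share both parents — two paths of length 2: r = 2·(1/2)^2 = 1/2.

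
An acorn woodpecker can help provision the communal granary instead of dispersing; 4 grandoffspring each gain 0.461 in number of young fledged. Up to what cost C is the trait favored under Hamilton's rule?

0.461

r to a grandoffspring = 1/4 (two parent–offspring links: r = (1/2)^2 = 1/4).
Hamilton's rule: n·r·B > C, so the trait is favored while C < n·r·B = 4·0.25·0.461 = 0.461.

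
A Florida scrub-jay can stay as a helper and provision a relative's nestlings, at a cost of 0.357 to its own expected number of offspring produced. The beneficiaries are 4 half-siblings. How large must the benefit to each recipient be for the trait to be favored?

r to a half-sibling = 1/4 (half-sibs share one parent — one path of length 2: r = (1/2)^2 = 1/4).
Hamilton's rule with n recipients of equal r: n·r·B > C, so B > C/(n·r) = 0.357/(4·0.25) = 0.357.

0.357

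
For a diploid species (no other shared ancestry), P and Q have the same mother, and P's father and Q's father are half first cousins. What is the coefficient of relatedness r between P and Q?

0.265625

Relatedness sums over independent paths through distinct common ancestors.
P and Q are related in two ways: half-sibs through their shared mother (r = 1/4) and half second cousins through their fathers (r = 1/64).
r = 1/4 + 1/64 = 17/64 = 0.265625.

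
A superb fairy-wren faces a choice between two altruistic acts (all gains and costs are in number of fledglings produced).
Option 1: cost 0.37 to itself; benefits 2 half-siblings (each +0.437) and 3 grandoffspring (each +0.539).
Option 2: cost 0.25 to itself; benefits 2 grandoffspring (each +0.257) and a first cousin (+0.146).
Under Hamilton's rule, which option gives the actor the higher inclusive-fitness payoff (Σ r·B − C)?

Option 1: r to a half-sibling = 0.25.
Option 1: r to a grandoffspring = 0.25.
Option 1: Σ r·B − C = (2·0.25·0.437 + 3·0.25·0.539) − 0.37 = 0.25275.
Option 2: r to a grandoffspring = 0.25.
Option 2: r to a first cousin = 0.125.
Option 2: Σ r·B − C = (2·0.25·0.257 + 1·0.125·0.146) − 0.25 = -0.10325.
Option 1 has the higher net inclusive-fitness payoff.

Option 1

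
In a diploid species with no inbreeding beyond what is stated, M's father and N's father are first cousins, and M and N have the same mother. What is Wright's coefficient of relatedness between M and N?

0.28125

Independent pedigree routes through distinct common ancestors add.
M and N are related in two ways: second cousins through their fathers (r = 1/32) and half-sibs through their shared mother (r = 1/4).
r = 1/32 + 1/4 = 9/32 = 0.28125.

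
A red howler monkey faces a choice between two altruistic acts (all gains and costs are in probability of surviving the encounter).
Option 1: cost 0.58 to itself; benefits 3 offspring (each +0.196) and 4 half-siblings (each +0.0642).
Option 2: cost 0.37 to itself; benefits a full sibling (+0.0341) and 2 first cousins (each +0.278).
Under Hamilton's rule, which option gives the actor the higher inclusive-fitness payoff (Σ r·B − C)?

Option 1: r to an offspring = 0.5.
Option 1: r to a half-sibling = 0.25.
Option 1: Σ r·B − C = (3·0.5·0.196 + 4·0.25·0.0642) − 0.58 = -0.2218.
Option 2: r to a full sibling = 0.5.
Option 2: r to a first cousin = 0.125.
Option 2: Σ r·B − C = (1·0.5·0.0341 + 2·0.125·0.278) − 0.37 = -0.28345.
Option 1 has the higher net inclusive-fitness payoff.

Option 1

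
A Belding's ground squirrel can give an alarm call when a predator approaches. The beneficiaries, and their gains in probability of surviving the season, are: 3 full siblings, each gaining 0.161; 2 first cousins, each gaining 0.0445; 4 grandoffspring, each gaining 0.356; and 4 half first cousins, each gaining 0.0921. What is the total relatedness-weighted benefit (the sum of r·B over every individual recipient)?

r to a full sibling = 0.5 (full sibs share both parents — two paths of length 2: r = 2·(1/2)^2 = 1/2).
r to a first cousin = 0.125 (first cousins share one grandparent pair — two paths of length 4: r = 2·(1/2)^4 = 1/8).
r to a grandoffspring = 1/4 (two parent–offspring links: r = (1/2)^2 = 1/4).
r to a half first cousin = 1/16 (half first cousins share one grandparent — one path of length 4: r = (1/2)^4 = 1/16).
Summing one r·B term per recipient: 3·0.5·0.161 + 2·0.125·0.0445 + 4·0.25·0.356 + 4·0.0625·0.0921 = 0.63165.

0.63165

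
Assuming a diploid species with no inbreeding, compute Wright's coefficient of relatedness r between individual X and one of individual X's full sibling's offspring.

0.25

Each parent–offspring link contributes a factor of 1/2, and independent paths through distinct common ancestors add.
Full aunt/uncle↔niece/nephew: two paths of length 3 through the shared grandparent pair: r = 2·(1/2)^3 = 1/4.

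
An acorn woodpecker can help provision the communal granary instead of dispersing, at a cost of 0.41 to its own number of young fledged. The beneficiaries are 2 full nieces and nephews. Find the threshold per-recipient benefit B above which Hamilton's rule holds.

r to a full niece or nephew = 1/4 (full aunt/uncle↔niece/nephew: two paths of length 3 through the shared grandparent pair: r = 2·(1/2)^3 = 1/4).
Hamilton's rule with n recipients of equal r: n·r·B > C, so B > C/(n·r) = 0.41/(2·0.25) = 0.82.

0.82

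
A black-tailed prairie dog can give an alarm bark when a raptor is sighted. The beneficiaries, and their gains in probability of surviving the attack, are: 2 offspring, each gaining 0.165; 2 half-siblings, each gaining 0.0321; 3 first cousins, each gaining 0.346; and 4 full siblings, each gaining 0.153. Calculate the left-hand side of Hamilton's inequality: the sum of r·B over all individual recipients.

0.6168

r to an offspring = 0.5 (one parent–offspring link: r = (1/2)^1 = 1/2).
r to a half-sibling = 0.25 (half-sibs share one parent — one path of length 2: r = (1/2)^2 = 1/4).
r to a first cousin = 0.125 (first cousins share one grandparent pair — two paths of length 4: r = 2·(1/2)^4 = 1/8).
r to a full sibling = 0.5 (full sibs share both parents — two paths of length 2: r = 2·(1/2)^2 = 1/2).
Summing one r·B term per recipient: 2·0.5·0.165 + 2·0.25·0.0321 + 3·0.125·0.346 + 4·0.5·0.153 = 0.6168.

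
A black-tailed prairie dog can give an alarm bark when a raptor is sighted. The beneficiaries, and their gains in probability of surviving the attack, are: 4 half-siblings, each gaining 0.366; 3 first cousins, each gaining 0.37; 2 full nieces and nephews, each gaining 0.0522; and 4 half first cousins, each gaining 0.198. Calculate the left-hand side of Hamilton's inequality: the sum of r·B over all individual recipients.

0.58035

r to a half-sibling = 0.25 (half-sibs share one parent — one path of length 2: r = (1/2)^2 = 1/4).
r to a first cousin = 1/8 (first cousins share one grandparent pair — two paths of length 4: r = 2·(1/2)^4 = 1/8).
r to a full niece or nephew = 0.25 (full aunt/uncle↔niece/nephew: two paths of length 3 through the shared grandparent pair: r = 2·(1/2)^3 = 1/4).
r to a half first cousin = 1/16 (half first cousins share one grandparent — one path of length 4: r = (1/2)^4 = 1/16).
Summing one r·B term per recipient: 4·0.25·0.366 + 3·0.125·0.37 + 2·0.25·0.0522 + 4·0.0625·0.198 = 0.58035.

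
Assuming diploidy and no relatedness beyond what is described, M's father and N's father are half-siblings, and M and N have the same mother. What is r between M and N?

0.3125

Relatedness sums over independent paths through distinct common ancestors.
M and N are related in two ways: half first cousins through their fathers (r = 1/16) and half-sibs through their shared mother (r = 1/4).
r = 1/16 + 1/4 = 0.3125.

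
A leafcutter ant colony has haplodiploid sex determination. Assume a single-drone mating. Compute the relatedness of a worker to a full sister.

Haplodiploid full sisters inherit their father's entire haploid genome identically (contributing 1/2) and on average half of their mother's contribution (1/2 · 1/2 = 1/4); r = 1/2 + 1/4 = 3/4.

0.75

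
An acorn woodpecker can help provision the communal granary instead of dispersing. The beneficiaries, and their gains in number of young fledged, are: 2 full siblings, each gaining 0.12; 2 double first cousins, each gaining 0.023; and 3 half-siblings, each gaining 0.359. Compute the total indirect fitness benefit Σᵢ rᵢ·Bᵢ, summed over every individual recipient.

r to a full sibling = 1/2 (full sibs share both parents — two paths of length 2: r = 2·(1/2)^2 = 1/2).
r to a double first cousin = 0.25 (double first cousins share both grandparent pairs — four paths of length 4: r = 4·(1/2)^4 = 1/4).
r to a half-sibling = 1/4 (half-sibs share one parent — one path of length 2: r = (1/2)^2 = 1/4).
Summing one r·B term per recipient: 2·0.5·0.12 + 2·0.25·0.023 + 3·0.25·0.359 = 0.40075.

0.40075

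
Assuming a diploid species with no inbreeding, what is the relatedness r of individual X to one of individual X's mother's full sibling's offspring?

0.125

Each parent–offspring link contributes a factor of 1/2, and independent paths through distinct common ancestors add.
First cousins share one grandparent pair — two paths of length 4: r = 2·(1/2)^4 = 1/8.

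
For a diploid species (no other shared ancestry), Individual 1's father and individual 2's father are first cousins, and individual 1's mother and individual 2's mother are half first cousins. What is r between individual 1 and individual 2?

Independent pedigree routes through distinct common ancestors add.
Individual 1 and individual 2 are related in two ways: second cousins through their fathers (r = 1/32) and half second cousins through their mothers (r = 1/64).
r = 1/32 + 1/64 = 3/64 = 0.046875.

0.046875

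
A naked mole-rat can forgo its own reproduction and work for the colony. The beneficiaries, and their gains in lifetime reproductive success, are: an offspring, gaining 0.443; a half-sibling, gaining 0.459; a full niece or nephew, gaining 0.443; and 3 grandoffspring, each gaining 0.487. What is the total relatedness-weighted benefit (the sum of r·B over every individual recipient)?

0.81225

r to an offspring = 1/2 (one parent–offspring link: r = (1/2)^1 = 1/2).
r to a half-sibling = 1/4 (half-sibs share one parent — one path of length 2: r = (1/2)^2 = 1/4).
r to a full niece or nephew = 1/4 (full aunt/uncle↔niece/nephew: two paths of length 3 through the shared grandparent pair: r = 2·(1/2)^3 = 1/4).
r to a grandoffspring = 1/4 (two parent–offspring links: r = (1/2)^2 = 1/4).
Summing one r·B term per recipient: 1·0.5·0.443 + 1·0.25·0.459 + 1·0.25·0.443 + 3·0.25·0.487 = 0.81225.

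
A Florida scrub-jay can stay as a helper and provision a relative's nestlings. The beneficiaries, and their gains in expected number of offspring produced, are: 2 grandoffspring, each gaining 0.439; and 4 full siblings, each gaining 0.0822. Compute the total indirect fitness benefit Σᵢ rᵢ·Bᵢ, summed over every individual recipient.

0.3839

r to a grandoffspring = 0.25 (two parent–offspring links: r = (1/2)^2 = 1/4).
r to a full sibling = 1/2 (full sibs share both parents — two paths of length 2: r = 2·(1/2)^2 = 1/2).
Summing one r·B term per recipient: 2·0.25·0.439 + 4·0.5·0.0822 = 0.3839.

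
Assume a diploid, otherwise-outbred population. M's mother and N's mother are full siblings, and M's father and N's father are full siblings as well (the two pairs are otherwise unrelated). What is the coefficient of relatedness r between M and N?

0.25

Wright's path rule: contributions from independent ancestry routes add.
M and N are related in two ways: first cousins through their mothers (r = 1/8) and first cousins through their fathers (r = 1/8) — i.e. double first cousins.
r = 1/8 + 1/8 = 0.25.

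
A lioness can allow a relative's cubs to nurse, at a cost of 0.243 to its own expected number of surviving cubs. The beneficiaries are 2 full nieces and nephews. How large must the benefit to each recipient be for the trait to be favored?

0.486

r to a full niece or nephew = 1/4 (full aunt/uncle↔niece/nephew: two paths of length 3 through the shared grandparent pair: r = 2·(1/2)^3 = 1/4).
Hamilton's rule with n recipients of equal r: n·r·B > C, so B > C/(n·r) = 0.243/(2·0.25) = 0.486.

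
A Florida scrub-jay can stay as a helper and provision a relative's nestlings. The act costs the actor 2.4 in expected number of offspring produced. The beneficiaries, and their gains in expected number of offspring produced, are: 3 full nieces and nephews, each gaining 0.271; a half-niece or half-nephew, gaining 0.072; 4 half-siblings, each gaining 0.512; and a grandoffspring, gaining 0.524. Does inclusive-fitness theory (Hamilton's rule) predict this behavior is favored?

No

Hamilton's rule: the trait is favored when the sum of r·B over every recipient exceeds the actor's cost C.
r to a full niece or nephew = 0.25 (full aunt/uncle↔niece/nephew: two paths of length 3 through the shared grandparent pair: r = 2·(1/2)^3 = 1/4).
r to a half-niece or half-nephew = 1/8 (half-aunt/uncle↔niece/nephew: one path of length 3: r = (1/2)^3 = 1/8).
r to a half-sibling = 0.25 (half-sibs share one parent — one path of length 2: r = (1/2)^2 = 1/4).
r to a grandoffspring = 1/4 (two parent–offspring links: r = (1/2)^2 = 1/4).
Summing one r·B term per recipient: 3·0.25·0.271 + 1·0.125·0.072 + 4·0.25·0.512 + 1·0.25·0.524 = 0.85525.
0.85525 < 2.4: the indirect benefit is less than the cost.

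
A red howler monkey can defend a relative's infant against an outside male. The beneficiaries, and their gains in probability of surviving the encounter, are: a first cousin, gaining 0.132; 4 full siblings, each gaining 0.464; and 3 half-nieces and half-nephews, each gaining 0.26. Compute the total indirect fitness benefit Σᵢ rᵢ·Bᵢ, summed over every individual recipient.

r to a first cousin = 1/8 (first cousins share one grandparent pair — two paths of length 4: r = 2·(1/2)^4 = 1/8).
r to a full sibling = 0.5 (full sibs share both parents — two paths of length 2: r = 2·(1/2)^2 = 1/2).
r to a half-niece or half-nephew = 0.125 (half-aunt/uncle↔niece/nephew: one path of length 3: r = (1/2)^3 = 1/8).
Summing one r·B term per recipient: 1·0.125·0.132 + 4·0.5·0.464 + 3·0.125·0.26 = 1.042.

1.042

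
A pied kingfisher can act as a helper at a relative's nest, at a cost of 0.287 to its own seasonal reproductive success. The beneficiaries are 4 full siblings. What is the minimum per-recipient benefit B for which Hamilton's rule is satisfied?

r to a full sibling = 0.5 (full sibs share both parents — two paths of length 2: r = 2·(1/2)^2 = 1/2).
Hamilton's rule with n recipients of equal r: n·r·B > C, so B > C/(n·r) = 0.287/(4·0.5) = 0.1435.

0.1435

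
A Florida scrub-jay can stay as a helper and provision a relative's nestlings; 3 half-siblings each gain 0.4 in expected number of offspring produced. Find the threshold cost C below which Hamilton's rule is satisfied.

r to a half-sibling = 1/4 (half-sibs share one parent — one path of length 2: r = (1/2)^2 = 1/4).
Hamilton's rule: n·r·B > C, so the trait is favored while C < n·r·B = 3·0.25·0.4 = 0.3.

0.3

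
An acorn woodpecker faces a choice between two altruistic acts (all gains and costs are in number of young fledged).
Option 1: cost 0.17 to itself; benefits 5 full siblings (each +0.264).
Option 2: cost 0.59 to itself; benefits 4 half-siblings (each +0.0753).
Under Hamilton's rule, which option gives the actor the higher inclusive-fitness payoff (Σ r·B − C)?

Option 1

Option 1: r to a full sibling = 0.5.
Option 1: Σ r·B − C = (5·0.5·0.264) − 0.17 = 0.49.
Option 2: r to a half-sibling = 0.25.
Option 2: Σ r·B − C = (4·0.25·0.0753) − 0.59 = -0.5147.
Option 1 has the higher net inclusive-fitness payoff.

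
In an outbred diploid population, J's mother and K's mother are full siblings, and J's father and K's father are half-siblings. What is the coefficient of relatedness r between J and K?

Independent pedigree routes through distinct common ancestors add.
J and K are related in two ways: first cousins through their mothers (r = 1/8) and half first cousins through their fathers (r = 1/16).
r = 1/8 + 1/16 = 3/16 = 0.1875.

0.1875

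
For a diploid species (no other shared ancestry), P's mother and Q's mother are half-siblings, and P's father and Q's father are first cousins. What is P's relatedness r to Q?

Relatedness sums over independent paths through distinct common ancestors.
P and Q are related in two ways: half first cousins through their mothers (r = 1/16) and second cousins through their fathers (r = 1/32).
r = 1/16 + 1/32 = 0.09375.

0.09375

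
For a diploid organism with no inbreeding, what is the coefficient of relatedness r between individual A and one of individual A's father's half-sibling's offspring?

0.0625

Each parent–offspring link contributes a factor of 1/2, and independent paths through distinct common ancestors add.
Half first cousins share one grandparent — one path of length 4: r = (1/2)^4 = 1/16.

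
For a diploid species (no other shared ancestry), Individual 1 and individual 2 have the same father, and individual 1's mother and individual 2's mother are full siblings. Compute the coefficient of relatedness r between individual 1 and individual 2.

0.375

Independent pedigree routes through distinct common ancestors add.
Individual 1 and individual 2 are related in two ways: half-sibs through their shared father (r = 1/4) and first cousins through their mothers (r = 1/8).
r = 1/4 + 1/8 = 0.375.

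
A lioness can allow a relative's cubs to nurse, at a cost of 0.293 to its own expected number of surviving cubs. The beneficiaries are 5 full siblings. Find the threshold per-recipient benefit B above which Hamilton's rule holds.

r to a full sibling = 0.5 (full sibs share both parents — two paths of length 2: r = 2·(1/2)^2 = 1/2).
Hamilton's rule with n recipients of equal r: n·r·B > C, so B > C/(n·r) = 0.293/(5·0.5) = 0.1172.

0.1172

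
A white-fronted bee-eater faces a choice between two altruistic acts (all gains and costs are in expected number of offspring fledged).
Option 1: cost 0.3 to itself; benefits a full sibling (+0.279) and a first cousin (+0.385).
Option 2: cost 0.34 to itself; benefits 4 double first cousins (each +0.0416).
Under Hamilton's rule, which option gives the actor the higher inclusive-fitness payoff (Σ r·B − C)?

Option 1: r to a full sibling = 0.5.
Option 1: r to a first cousin = 0.125.
Option 1: Σ r·B − C = (1·0.5·0.279 + 1·0.125·0.385) − 0.3 = -0.112375.
Option 2: r to a double first cousin = 0.25.
Option 2: Σ r·B − C = (4·0.25·0.0416) − 0.34 = -0.2984.
Option 1 has the higher net inclusive-fitness payoff.

Option 1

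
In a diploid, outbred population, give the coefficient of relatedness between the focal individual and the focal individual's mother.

Each parent–offspring link contributes a factor of 1/2, and independent paths through distinct common ancestors add.
One parent–offspring link: r = (1/2)^1 = 1/2.

0.5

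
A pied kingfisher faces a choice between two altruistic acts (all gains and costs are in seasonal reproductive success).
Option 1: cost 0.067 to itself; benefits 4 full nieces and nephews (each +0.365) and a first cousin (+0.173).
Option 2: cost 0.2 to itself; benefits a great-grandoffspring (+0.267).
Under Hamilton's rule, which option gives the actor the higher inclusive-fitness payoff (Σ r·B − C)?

Option 1: r to a full niece or nephew = 0.25.
Option 1: r to a first cousin = 0.125.
Option 1: Σ r·B − C = (4·0.25·0.365 + 1·0.125·0.173) − 0.067 = 0.319625.
Option 2: r to a great-grandoffspring = 0.125.
Option 2: Σ r·B − C = (1·0.125·0.267) − 0.2 = -0.166625.
Option 1 has the higher net inclusive-fitness payoff.

Option 1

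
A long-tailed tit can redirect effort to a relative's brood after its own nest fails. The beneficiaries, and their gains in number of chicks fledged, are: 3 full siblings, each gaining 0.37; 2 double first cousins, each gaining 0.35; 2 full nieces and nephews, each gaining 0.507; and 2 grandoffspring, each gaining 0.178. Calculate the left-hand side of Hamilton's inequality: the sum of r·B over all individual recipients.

1.0725

r to a full sibling = 1/2 (full sibs share both parents — two paths of length 2: r = 2·(1/2)^2 = 1/2).
r to a double first cousin = 0.25 (double first cousins share both grandparent pairs — four paths of length 4: r = 4·(1/2)^4 = 1/4).
r to a full niece or nephew = 0.25 (full aunt/uncle↔niece/nephew: two paths of length 3 through the shared grandparent pair: r = 2·(1/2)^3 = 1/4).
r to a grandoffspring = 0.25 (two parent–offspring links: r = (1/2)^2 = 1/4).
Summing one r·B term per recipient: 3·0.5·0.37 + 2·0.25·0.35 + 2·0.25·0.507 + 2·0.25·0.178 = 1.0725.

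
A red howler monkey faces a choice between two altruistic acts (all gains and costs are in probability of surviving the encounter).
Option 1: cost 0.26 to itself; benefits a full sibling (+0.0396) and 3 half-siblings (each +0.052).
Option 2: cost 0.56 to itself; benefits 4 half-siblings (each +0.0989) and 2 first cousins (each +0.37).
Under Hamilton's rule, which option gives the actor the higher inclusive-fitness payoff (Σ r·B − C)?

Option 1

Option 1: r to a full sibling = 0.5.
Option 1: r to a half-sibling = 0.25.
Option 1: Σ r·B − C = (1·0.5·0.0396 + 3·0.25·0.052) − 0.26 = -0.2012.
Option 2: r to a half-sibling = 0.25.
Option 2: r to a first cousin = 0.125.
Option 2: Σ r·B − C = (4·0.25·0.0989 + 2·0.125·0.37) − 0.56 = -0.3686.
Option 1 has the higher net inclusive-fitness payoff.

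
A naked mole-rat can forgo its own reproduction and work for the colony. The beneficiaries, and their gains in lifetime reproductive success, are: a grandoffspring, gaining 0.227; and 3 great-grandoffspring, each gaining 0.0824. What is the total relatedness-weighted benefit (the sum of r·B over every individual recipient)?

r to a grandoffspring = 1/4 (two parent–offspring links: r = (1/2)^2 = 1/4).
r to a great-grandoffspring = 1/8 (three parent–offspring links: r = (1/2)^3 = 1/8).
Summing one r·B term per recipient: 1·0.25·0.227 + 3·0.125·0.0824 = 0.08765.

0.08765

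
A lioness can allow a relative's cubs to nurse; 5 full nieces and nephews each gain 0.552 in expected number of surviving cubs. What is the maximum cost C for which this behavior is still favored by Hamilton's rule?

0.69

r to a full niece or nephew = 0.25 (full aunt/uncle↔niece/nephew: two paths of length 3 through the shared grandparent pair: r = 2·(1/2)^3 = 1/4).
Hamilton's rule: n·r·B > C, so the trait is favored while C < n·r·B = 5·0.25·0.552 = 0.69.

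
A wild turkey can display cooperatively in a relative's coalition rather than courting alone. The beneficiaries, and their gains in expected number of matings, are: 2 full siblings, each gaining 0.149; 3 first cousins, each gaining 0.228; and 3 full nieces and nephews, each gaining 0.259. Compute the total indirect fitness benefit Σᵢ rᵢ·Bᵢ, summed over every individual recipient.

r to a full sibling = 0.5 (full sibs share both parents — two paths of length 2: r = 2·(1/2)^2 = 1/2).
r to a first cousin = 0.125 (first cousins share one grandparent pair — two paths of length 4: r = 2·(1/2)^4 = 1/8).
r to a full niece or nephew = 1/4 (full aunt/uncle↔niece/nephew: two paths of length 3 through the shared grandparent pair: r = 2·(1/2)^3 = 1/4).
Summing one r·B term per recipient: 2·0.5·0.149 + 3·0.125·0.228 + 3·0.25·0.259 = 0.42875.

0.42875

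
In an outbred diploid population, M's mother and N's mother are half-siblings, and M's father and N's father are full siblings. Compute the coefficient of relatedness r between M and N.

0.1875

Wright's path rule: contributions from independent ancestry routes add.
M and N are related in two ways: half first cousins through their mothers (r = 1/16) and first cousins through their fathers (r = 1/8).
r = 1/16 + 1/8 = 0.1875.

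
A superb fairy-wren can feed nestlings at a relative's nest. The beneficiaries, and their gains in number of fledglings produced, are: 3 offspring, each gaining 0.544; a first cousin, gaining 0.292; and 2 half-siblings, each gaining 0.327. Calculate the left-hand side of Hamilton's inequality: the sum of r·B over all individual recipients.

1.016

r to an offspring = 0.5 (one parent–offspring link: r = (1/2)^1 = 1/2).
r to a first cousin = 0.125 (first cousins share one grandparent pair — two paths of length 4: r = 2·(1/2)^4 = 1/8).
r to a half-sibling = 0.25 (half-sibs share one parent — one path of length 2: r = (1/2)^2 = 1/4).
Summing one r·B term per recipient: 3·0.5·0.544 + 1·0.125·0.292 + 2·0.25·0.327 = 1.016.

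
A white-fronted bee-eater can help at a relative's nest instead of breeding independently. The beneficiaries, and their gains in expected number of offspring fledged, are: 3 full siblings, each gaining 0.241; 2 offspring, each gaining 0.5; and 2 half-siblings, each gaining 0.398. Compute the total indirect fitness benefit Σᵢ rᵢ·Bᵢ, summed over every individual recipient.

r to a full sibling = 0.5 (full sibs share both parents — two paths of length 2: r = 2·(1/2)^2 = 1/2).
r to an offspring = 0.5 (one parent–offspring link: r = (1/2)^1 = 1/2).
r to a half-sibling = 0.25 (half-sibs share one parent — one path of length 2: r = (1/2)^2 = 1/4).
Summing one r·B term per recipient: 3·0.5·0.241 + 2·0.5·0.5 + 2·0.25·0.398 = 1.0605.

1.0605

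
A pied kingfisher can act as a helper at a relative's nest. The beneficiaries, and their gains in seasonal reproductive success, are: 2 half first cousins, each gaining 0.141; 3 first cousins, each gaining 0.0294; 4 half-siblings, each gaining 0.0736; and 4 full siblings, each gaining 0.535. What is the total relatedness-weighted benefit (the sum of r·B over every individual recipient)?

r to a half first cousin = 0.0625 (half first cousins share one grandparent — one path of length 4: r = (1/2)^4 = 1/16).
r to a first cousin = 1/8 (first cousins share one grandparent pair — two paths of length 4: r = 2·(1/2)^4 = 1/8).
r to a half-sibling = 0.25 (half-sibs share one parent — one path of length 2: r = (1/2)^2 = 1/4).
r to a full sibling = 1/2 (full sibs share both parents — two paths of length 2: r = 2·(1/2)^2 = 1/2).
Summing one r·B term per recipient: 2·0.0625·0.141 + 3·0.125·0.0294 + 4·0.25·0.0736 + 4·0.5·0.535 = 1.17225.

1.17225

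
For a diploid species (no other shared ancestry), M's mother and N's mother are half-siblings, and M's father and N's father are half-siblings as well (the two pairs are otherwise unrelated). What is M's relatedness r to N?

0.125

Wright's path rule: contributions from independent ancestry routes add.
M and N are related in two ways: half first cousins through their mothers (r = 1/16) and half first cousins through their fathers (r = 1/16).
r = 1/16 + 1/16 = 1/8 = 0.125.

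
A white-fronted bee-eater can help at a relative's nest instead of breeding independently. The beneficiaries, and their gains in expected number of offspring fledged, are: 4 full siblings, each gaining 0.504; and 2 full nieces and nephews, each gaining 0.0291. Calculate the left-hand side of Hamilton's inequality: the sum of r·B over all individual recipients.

r to a full sibling = 0.5 (full sibs share both parents — two paths of length 2: r = 2·(1/2)^2 = 1/2).
r to a full niece or nephew = 0.25 (full aunt/uncle↔niece/nephew: two paths of length 3 through the shared grandparent pair: r = 2·(1/2)^3 = 1/4).
Summing one r·B term per recipient: 4·0.5·0.504 + 2·0.25·0.0291 = 1.02255.

1.02255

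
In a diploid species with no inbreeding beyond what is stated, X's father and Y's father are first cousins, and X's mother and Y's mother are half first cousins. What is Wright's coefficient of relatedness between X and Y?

0.046875

Relatedness sums over independent paths through distinct common ancestors.
X and Y are related in two ways: second cousins through their fathers (r = 1/32) and half second cousins through their mothers (r = 1/64).
r = 1/32 + 1/64 = 0.046875.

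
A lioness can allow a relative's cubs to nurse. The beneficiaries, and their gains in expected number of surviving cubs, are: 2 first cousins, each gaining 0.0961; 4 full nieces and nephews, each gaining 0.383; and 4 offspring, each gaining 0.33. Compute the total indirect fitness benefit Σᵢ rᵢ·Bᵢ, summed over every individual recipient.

r to a first cousin = 1/8 (first cousins share one grandparent pair — two paths of length 4: r = 2·(1/2)^4 = 1/8).
r to a full niece or nephew = 1/4 (full aunt/uncle↔niece/nephew: two paths of length 3 through the shared grandparent pair: r = 2·(1/2)^3 = 1/4).
r to an offspring = 1/2 (one parent–offspring link: r = (1/2)^1 = 1/2).
Summing one r·B term per recipient: 2·0.125·0.0961 + 4·0.25·0.383 + 4·0.5·0.33 = 1.067025.

1.067025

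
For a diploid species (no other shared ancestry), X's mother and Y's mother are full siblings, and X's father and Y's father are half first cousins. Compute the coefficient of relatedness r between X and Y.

With two independent routes of shared ancestry, r is the sum of the two contributions.
X and Y are related in two ways: first cousins through their mothers (r = 1/8) and half second cousins through their fathers (r = 1/64).
r = 1/8 + 1/64 = 0.140625.

0.140625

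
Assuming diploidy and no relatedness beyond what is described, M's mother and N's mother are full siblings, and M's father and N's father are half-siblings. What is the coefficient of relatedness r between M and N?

Relatedness sums over independent paths through distinct common ancestors.
M and N are related in two ways: first cousins through their mothers (r = 1/8) and half first cousins through their fathers (r = 1/16).
r = 1/8 + 1/16 = 3/16 = 0.1875.

0.1875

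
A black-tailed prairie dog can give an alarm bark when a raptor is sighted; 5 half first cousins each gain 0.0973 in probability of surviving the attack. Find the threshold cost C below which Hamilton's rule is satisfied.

0.03040625

r to a half first cousin = 0.0625 (half first cousins share one grandparent — one path of length 4: r = (1/2)^4 = 1/16).
Hamilton's rule: n·r·B > C, so the trait is favored while C < n·r·B = 5·0.0625·0.0973 = 0.03040625.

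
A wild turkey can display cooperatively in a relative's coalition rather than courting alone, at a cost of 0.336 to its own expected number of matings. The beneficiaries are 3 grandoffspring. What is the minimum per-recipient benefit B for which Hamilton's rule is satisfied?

0.448

r to a grandoffspring = 0.25 (two parent–offspring links: r = (1/2)^2 = 1/4).
Hamilton's rule with n recipients of equal r: n·r·B > C, so B > C/(n·r) = 0.336/(3·0.25) = 0.448.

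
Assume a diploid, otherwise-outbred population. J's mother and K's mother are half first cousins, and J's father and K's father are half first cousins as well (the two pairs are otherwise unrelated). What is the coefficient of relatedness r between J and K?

0.03125

With two independent routes of shared ancestry, r is the sum of the two contributions.
J and K are related in two ways: half second cousins through their mothers (r = 1/64) and half second cousins through their fathers (r = 1/64).
r = 1/64 + 1/64 = 0.03125.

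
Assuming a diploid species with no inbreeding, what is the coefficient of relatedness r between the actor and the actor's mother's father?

Each parent–offspring link contributes a factor of 1/2, and independent paths through distinct common ancestors add.
Two parent–offspring links: r = (1/2)^2 = 1/4.

0.25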